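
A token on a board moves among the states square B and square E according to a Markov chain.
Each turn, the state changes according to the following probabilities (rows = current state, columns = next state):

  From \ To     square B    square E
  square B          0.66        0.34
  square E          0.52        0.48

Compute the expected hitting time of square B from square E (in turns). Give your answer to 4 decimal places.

Let t(s) be the expected number of turns to first reach square B from state s, with t(square B) = 0. Conditioning on the first turn:
t(square E) = 1 + 0.48·t(square E)
Solving: t(square E) = 1.9231.
Expected turns from square E to square B: 1.9231.

1.9231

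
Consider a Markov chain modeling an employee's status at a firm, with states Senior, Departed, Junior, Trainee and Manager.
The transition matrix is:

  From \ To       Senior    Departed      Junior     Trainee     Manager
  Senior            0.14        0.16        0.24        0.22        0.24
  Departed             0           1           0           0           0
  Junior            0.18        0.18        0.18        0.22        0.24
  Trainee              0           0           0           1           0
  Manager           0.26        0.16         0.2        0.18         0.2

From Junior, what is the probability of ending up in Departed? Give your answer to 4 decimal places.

0.4487

Let h(s) be the probability of absorption at Departed starting from transient state s. Then h(Departed) = 1 and h(Trainee) = 0. By first-step analysis:
h(Senior) = 0.14·h(Senior) + 0.16·1 + 0.24·h(Junior) + 0.22·0 + 0.24·h(Manager)
h(Junior) = 0.18·h(Senior) + 0.18·1 + 0.18·h(Junior) + 0.22·0 + 0.24·h(Manager)
h(Manager) = 0.26·h(Senior) + 0.16·1 + 0.2·h(Junior) + 0.18·0 + 0.2·h(Manager)
Solving: h(Senior) = 0.4381, h(Junior) = 0.4487, h(Manager) = 0.4546.
Starting from Junior, the probability is 0.4487.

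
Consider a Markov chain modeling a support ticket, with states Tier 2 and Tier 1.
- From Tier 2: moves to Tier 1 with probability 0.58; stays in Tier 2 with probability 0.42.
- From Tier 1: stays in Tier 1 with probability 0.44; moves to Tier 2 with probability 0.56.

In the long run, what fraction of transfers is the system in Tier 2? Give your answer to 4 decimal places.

0.4912

Let the stationary distribution be π with π = πP and π_1 + π_2 = 1.
π_1 = 0.42·π_1 + 0.56·π_2
Solving with the normalization constraint gives π = (0.4912, 0.5088).
So the stationary probability of Tier 2 is 0.4912.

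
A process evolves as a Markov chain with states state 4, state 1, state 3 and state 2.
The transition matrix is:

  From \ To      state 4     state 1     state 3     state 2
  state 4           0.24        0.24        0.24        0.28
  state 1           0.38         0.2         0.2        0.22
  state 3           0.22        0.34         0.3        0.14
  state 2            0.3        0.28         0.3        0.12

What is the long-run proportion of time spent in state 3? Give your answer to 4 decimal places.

Let the stationary distribution be π with π = πP and π_1 + π_2 + π_3 + π_4 = 1.
π_1 = 0.24·π_1 + 0.38·π_2 + 0.22·π_3 + 0.3·π_4
π_2 = 0.24·π_1 + 0.2·π_2 + 0.34·π_3 + 0.28·π_4
π_3 = 0.24·π_1 + 0.2·π_2 + 0.3·π_3 + 0.3·π_4
Solving with the normalization constraint gives π = (0.2835, 0.2630, 0.2567, 0.1968).
So the stationary probability of state 3 is 0.2567.

0.2567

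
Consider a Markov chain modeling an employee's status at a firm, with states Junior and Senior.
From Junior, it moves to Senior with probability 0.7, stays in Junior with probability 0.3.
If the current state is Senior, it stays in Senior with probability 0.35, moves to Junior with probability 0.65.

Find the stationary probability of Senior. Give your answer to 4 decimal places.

Let the stationary distribution be π with π = πP and π_1 + π_2 = 1.
π_1 = 0.3·π_1 + 0.65·π_2
Solving with the normalization constraint gives π = (0.4815, 0.5185).
So the stationary probability of Senior is 0.5185.

0.5185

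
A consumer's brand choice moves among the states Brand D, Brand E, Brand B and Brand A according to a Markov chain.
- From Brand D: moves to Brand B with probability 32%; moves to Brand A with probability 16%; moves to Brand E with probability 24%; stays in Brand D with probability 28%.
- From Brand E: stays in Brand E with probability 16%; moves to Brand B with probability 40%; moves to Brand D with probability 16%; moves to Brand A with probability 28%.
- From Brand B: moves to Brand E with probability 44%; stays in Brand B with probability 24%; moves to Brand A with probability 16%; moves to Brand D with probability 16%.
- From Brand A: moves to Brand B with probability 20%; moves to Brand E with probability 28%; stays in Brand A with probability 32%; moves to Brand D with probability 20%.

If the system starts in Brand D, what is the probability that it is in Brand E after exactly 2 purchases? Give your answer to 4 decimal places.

0.2912

Propagate the distribution vector 2 purchases from Brand D.
After 0 purchases: (1.0000, 0.0000, 0.0000, 0.0000)
After 1 purchase: (0.2800, 0.2400, 0.3200, 0.1600)
After 2 purchases: (0.2000, 0.2912, 0.2944, 0.2144)
P(in Brand E after 2 purchases) = 0.2912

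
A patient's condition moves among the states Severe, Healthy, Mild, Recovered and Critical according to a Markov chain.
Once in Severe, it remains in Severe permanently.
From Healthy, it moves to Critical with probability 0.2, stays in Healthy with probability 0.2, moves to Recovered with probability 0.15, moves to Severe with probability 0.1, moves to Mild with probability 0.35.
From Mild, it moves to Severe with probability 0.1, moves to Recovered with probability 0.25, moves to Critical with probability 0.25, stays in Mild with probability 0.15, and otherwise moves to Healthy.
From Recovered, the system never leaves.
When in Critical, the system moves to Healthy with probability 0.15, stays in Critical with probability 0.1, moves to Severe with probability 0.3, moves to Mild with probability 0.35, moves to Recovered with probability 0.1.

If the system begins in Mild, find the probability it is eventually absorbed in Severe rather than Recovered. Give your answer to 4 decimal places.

Let h(s) be the probability of absorption at Severe starting from transient state s. Then h(Severe) = 1 and h(Recovered) = 0. By first-step analysis:
h(Healthy) = 0.1·1 + 0.2·h(Healthy) + 0.35·h(Mild) + 0.15·0 + 0.2·h(Critical)
h(Mild) = 0.1·1 + 0.25·h(Healthy) + 0.15·h(Mild) + 0.25·0 + 0.25·h(Critical)
h(Critical) = 0.3·1 + 0.15·h(Healthy) + 0.35·h(Mild) + 0.1·0 + 0.1·h(Critical)
Solving: h(Healthy) = 0.4507, h(Mild) = 0.4182, h(Critical) = 0.5711.
Starting from Mild, the probability is 0.4182.

0.4182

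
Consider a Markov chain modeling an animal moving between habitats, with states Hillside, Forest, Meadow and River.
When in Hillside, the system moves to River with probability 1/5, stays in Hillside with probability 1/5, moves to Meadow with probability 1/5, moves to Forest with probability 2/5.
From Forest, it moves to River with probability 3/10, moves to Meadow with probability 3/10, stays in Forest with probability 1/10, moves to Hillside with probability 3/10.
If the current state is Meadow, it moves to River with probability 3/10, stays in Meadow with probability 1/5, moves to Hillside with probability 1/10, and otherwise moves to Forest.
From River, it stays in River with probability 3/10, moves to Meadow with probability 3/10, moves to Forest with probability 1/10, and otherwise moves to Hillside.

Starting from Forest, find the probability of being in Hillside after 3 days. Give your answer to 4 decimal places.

0.2310

Propagate the distribution vector 3 days from Forest.
After 0 days: (0.0000, 1.0000, 0.0000, 0.0000)
After 1 day: (0.3000, 0.1000, 0.3000, 0.3000)
After 2 days: (0.2100, 0.2800, 0.2400, 0.2700)
After 3 days: (0.2310, 0.2350, 0.2550, 0.2790)
P(in Hillside after 3 days) = 0.2310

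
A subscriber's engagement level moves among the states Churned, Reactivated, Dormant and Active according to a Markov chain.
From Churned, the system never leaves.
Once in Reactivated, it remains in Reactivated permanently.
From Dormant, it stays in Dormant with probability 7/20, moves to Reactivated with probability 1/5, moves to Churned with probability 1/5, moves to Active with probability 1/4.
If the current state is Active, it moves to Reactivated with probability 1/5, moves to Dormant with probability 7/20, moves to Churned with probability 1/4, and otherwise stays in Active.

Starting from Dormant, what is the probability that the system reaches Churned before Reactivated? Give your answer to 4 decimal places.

0.5145

Let h(s) be the probability of absorption at Churned starting from transient state s. Then h(Churned) = 1 and h(Reactivated) = 0. By first-step analysis:
h(Dormant) = 0.2·1 + 0.2·0 + 0.35·h(Dormant) + 0.25·h(Active)
h(Active) = 0.25·1 + 0.2·0 + 0.35·h(Dormant) + 0.2·h(Active)
Solving: h(Dormant) = 0.5145, h(Active) = 0.5376.
Starting from Dormant, the probability is 0.5145.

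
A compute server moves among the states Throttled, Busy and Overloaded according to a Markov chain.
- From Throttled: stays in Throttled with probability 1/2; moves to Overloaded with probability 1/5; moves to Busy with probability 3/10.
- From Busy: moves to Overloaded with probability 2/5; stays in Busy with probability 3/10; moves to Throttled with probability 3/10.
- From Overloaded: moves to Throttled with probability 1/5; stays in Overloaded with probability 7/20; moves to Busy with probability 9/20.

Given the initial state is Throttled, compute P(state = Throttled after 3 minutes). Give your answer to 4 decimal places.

Propagate the distribution vector 3 minutes from Throttled.
After 0 minutes: (1.0000, 0.0000, 0.0000)
After 1 minute: (0.5000, 0.3000, 0.2000)
After 2 minutes: (0.3800, 0.3300, 0.2900)
After 3 minutes: (0.3470, 0.3435, 0.3095)
P(in Throttled after 3 minutes) = 0.3470

0.3470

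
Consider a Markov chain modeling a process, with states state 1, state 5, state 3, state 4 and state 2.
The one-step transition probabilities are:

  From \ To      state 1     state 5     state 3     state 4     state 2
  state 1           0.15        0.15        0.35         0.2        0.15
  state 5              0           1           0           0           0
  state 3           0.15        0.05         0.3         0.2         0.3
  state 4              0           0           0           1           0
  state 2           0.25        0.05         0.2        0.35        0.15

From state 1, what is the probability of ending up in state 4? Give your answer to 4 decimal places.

Let h(s) be the probability of absorption at state 4 starting from transient state s. Then h(state 4) = 1 and h(state 5) = 0. By first-step analysis:
h(state 1) = 0.15·h(state 1) + 0.15·0 + 0.35·h(state 3) + 0.2·1 + 0.15·h(state 2)
h(state 3) = 0.15·h(state 1) + 0.05·0 + 0.3·h(state 3) + 0.2·1 + 0.3·h(state 2)
h(state 2) = 0.25·h(state 1) + 0.05·0 + 0.2·h(state 3) + 0.35·1 + 0.15·h(state 2)
Solving: h(state 1) = 0.6966, h(state 3) = 0.7777, h(state 2) = 0.7996.
Starting from state 1, the probability is 0.6966.

0.6966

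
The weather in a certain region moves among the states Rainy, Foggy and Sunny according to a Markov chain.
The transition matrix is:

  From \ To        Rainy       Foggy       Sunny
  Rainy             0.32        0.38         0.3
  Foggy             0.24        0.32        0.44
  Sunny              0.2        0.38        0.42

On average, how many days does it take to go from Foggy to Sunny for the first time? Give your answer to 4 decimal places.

2.4784

Let t(s) be the expected number of days to first reach Sunny from state s, with t(Sunny) = 0. Conditioning on the first day:
t(Rainy) = 1 + 0.32·t(Rainy) + 0.38·t(Foggy)
t(Foggy) = 1 + 0.24·t(Rainy) + 0.32·t(Foggy)
Solving: t(Rainy) = 2.8556, t(Foggy) = 2.4784.
Expected days from Foggy to Sunny: 2.4784.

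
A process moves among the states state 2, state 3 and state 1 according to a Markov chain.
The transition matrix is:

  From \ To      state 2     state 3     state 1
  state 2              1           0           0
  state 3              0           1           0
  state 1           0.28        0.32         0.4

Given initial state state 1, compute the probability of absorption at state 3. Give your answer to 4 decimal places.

Let h(s) be the probability of absorption at state 3 starting from transient state s. Then h(state 3) = 1 and h(state 2) = 0. By first-step analysis:
h(state 1) = 0.28·0 + 0.32·1 + 0.4·h(state 1)
Solving: h(state 1) = 0.5333.
Starting from state 1, the probability is 0.5333.

0.5333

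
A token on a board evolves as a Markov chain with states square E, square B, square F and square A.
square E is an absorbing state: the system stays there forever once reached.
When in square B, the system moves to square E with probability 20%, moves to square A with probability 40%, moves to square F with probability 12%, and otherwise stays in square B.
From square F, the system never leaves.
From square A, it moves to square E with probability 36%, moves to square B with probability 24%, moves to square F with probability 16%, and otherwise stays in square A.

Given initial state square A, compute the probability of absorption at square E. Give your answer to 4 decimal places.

0.6809

Let h(s) be the probability of absorption at square E starting from transient state s. Then h(square E) = 1 and h(square F) = 0. By first-step analysis:
h(square B) = 0.2·1 + 0.28·h(square B) + 0.12·0 + 0.4·h(square A)
h(square A) = 0.36·1 + 0.24·h(square B) + 0.16·0 + 0.24·h(square A)
Solving: h(square B) = 0.6560, h(square A) = 0.6809.
Starting from square A, the probability is 0.6809.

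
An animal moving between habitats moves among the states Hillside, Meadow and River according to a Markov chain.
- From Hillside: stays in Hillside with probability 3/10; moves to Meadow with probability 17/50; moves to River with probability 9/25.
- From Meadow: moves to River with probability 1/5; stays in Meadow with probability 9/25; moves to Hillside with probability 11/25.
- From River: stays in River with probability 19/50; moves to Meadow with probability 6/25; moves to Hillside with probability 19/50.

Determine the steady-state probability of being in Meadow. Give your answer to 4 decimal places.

Let the stationary distribution be π with π = πP and π_1 + π_2 + π_3 = 1.
π_1 = 0.3·π_1 + 0.44·π_2 + 0.38·π_3
π_2 = 0.34·π_1 + 0.36·π_2 + 0.24·π_3
Solving with the normalization constraint gives π = (0.3693, 0.3147, 0.3160).
So the stationary probability of Meadow is 0.3147.

0.3147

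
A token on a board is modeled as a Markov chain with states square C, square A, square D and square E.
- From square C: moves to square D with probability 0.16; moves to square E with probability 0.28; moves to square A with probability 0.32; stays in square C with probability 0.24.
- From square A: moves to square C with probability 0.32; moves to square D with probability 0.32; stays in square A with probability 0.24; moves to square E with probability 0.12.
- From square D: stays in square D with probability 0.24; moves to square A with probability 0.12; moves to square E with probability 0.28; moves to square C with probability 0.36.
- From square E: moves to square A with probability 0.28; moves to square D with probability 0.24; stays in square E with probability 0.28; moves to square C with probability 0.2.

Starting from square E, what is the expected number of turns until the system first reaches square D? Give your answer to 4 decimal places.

4.1180

Let t(s) be the expected number of turns to first reach square D from state s, with t(square D) = 0. Conditioning on the first turn:
t(square C) = 1 + 0.24·t(square C) + 0.32·t(square A) + 0.28·t(square E)
t(square A) = 1 + 0.32·t(square C) + 0.24·t(square A) + 0.12·t(square E)
t(square E) = 1 + 0.2·t(square C) + 0.28·t(square A) + 0.28·t(square E)
Solving: t(square C) = 4.4496, t(square A) = 3.8395, t(square E) = 4.1180.
Expected turns from square E to square D: 4.1180.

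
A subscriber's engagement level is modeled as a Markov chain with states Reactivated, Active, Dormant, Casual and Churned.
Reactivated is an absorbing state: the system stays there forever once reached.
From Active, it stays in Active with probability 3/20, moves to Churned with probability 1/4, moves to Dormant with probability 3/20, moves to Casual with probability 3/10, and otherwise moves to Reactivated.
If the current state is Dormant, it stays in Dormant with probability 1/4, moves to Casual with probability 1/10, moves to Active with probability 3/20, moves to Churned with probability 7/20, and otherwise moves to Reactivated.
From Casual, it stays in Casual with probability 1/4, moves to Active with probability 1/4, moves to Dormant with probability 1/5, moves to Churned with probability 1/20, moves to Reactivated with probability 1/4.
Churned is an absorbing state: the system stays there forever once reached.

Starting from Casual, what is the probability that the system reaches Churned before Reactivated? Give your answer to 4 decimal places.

0.4204

Let h(s) be the probability of absorption at Churned starting from transient state s. Then h(Churned) = 1 and h(Reactivated) = 0. By first-step analysis:
h(Active) = 0.15·0 + 0.15·h(Active) + 0.15·h(Dormant) + 0.3·h(Casual) + 0.25·1
h(Dormant) = 0.15·0 + 0.15·h(Active) + 0.25·h(Dormant) + 0.1·h(Casual) + 0.35·1
h(Casual) = 0.25·0 + 0.25·h(Active) + 0.2·h(Dormant) + 0.25·h(Casual) + 0.05·1
Solving: h(Active) = 0.5543, h(Dormant) = 0.6336, h(Casual) = 0.4204.
Starting from Casual, the probability is 0.4204.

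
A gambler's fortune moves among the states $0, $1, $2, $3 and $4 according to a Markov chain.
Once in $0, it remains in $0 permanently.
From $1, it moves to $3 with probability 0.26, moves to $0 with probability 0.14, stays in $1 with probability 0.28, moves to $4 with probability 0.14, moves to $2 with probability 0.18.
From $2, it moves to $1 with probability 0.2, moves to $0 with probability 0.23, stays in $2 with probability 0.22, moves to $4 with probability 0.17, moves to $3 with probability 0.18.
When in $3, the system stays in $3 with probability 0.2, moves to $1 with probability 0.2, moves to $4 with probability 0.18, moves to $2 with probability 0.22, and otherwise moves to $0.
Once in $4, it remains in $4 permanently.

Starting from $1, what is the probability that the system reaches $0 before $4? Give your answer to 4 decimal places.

Let h(s) be the probability of absorption at $0 starting from transient state s. Then h($0) = 1 and h($4) = 0. By first-step analysis:
h($1) = 0.14·1 + 0.28·h($1) + 0.18·h($2) + 0.26·h($3) + 0.14·0
h($2) = 0.23·1 + 0.2·h($1) + 0.22·h($2) + 0.18·h($3) + 0.17·0
h($3) = 0.2·1 + 0.2·h($1) + 0.22·h($2) + 0.2·h($3) + 0.18·0
Solving: h($1) = 0.5252, h($2) = 0.5526, h($3) = 0.5332.
Starting from $1, the probability is 0.5252.

0.5252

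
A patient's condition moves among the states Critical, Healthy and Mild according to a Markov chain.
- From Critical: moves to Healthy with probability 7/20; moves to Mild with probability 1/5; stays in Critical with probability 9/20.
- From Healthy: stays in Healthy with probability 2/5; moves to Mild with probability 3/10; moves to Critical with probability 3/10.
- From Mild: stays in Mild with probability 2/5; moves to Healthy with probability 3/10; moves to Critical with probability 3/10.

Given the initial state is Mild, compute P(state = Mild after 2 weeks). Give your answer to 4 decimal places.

Sum over the intermediate state after 1 week:
P = P(Mild→Critical)·P(Critical→Mild) + P(Mild→Healthy)·P(Healthy→Mild) + P(Mild→Mild)·P(Mild→Mild)
  = 0.3×0.2 + 0.3×0.3 + 0.4×0.4
  = 0.0600 + 0.0900 + 0.1600 = 0.3100

0.3100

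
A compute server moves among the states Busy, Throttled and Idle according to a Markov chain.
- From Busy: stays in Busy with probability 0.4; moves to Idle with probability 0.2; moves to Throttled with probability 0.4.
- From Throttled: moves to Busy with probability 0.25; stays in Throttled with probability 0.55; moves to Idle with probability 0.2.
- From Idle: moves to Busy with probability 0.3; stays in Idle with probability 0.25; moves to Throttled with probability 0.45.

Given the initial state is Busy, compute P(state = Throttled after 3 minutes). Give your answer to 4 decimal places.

Propagate the distribution vector 3 minutes from Busy.
After 0 minutes: (1.0000, 0.0000, 0.0000)
After 1 minute: (0.4000, 0.4000, 0.2000)
After 2 minutes: (0.3200, 0.4700, 0.2100)
After 3 minutes: (0.3085, 0.4810, 0.2105)
P(in Throttled after 3 minutes) = 0.4810

0.4810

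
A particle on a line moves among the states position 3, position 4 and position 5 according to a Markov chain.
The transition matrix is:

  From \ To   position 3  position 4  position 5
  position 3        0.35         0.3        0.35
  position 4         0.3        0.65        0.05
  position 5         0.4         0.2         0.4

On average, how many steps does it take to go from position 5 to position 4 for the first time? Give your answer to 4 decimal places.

Let t(s) be the expected number of steps to first reach position 4 from state s, with t(position 4) = 0. Conditioning on the first step:
t(position 3) = 1 + 0.35·t(position 3) + 0.35·t(position 5)
t(position 5) = 1 + 0.4·t(position 3) + 0.4·t(position 5)
Solving: t(position 3) = 3.8000, t(position 5) = 4.2000.
Expected steps from position 5 to position 4: 4.2000.

4.2000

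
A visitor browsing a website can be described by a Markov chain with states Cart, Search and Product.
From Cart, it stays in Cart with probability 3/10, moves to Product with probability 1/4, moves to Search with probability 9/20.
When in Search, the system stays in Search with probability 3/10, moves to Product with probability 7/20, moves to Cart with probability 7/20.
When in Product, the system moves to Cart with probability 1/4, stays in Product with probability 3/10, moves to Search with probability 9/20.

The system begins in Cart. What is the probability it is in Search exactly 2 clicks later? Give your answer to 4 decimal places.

0.3825

Sum over the intermediate state after 1 click:
P = P(Cart→Cart)·P(Cart→Search) + P(Cart→Search)·P(Search→Search) + P(Cart→Product)·P(Product→Search)
  = 0.3×0.45 + 0.45×0.3 + 0.25×0.45
  = 0.1350 + 0.1350 + 0.1125 = 0.3825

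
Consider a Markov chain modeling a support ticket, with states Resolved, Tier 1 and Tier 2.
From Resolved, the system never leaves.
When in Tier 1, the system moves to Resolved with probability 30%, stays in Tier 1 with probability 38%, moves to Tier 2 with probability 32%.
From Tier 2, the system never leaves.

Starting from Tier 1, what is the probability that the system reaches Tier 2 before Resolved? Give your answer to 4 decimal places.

0.5161

Let h(s) be the probability of absorption at Tier 2 starting from transient state s. Then h(Tier 2) = 1 and h(Resolved) = 0. By first-step analysis:
h(Tier 1) = 0.3·0 + 0.38·h(Tier 1) + 0.32·1
Solving: h(Tier 1) = 0.5161.
Starting from Tier 1, the probability is 0.5161.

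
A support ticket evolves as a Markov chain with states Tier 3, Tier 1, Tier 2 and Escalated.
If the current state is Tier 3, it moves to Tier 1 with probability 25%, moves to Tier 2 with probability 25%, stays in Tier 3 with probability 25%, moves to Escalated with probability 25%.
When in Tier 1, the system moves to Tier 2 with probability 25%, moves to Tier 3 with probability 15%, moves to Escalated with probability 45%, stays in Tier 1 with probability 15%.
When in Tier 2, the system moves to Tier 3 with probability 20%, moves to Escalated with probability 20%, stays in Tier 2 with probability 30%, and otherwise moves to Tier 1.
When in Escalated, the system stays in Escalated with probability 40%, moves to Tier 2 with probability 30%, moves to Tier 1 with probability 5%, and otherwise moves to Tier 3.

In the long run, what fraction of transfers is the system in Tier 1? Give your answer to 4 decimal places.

Let the stationary distribution be π with π = πP and π_1 + π_2 + π_3 + π_4 = 1.
π_1 = 0.25·π_1 + 0.15·π_2 + 0.2·π_3 + 0.25·π_4
π_2 = 0.25·π_1 + 0.15·π_2 + 0.3·π_3 + 0.05·π_4
π_3 = 0.25·π_1 + 0.25·π_2 + 0.3·π_3 + 0.3·π_4
Solving with the normalization constraint gives π = (0.2178, 0.1817, 0.2800, 0.3204).
So the stationary probability of Tier 1 is 0.1817.

0.1817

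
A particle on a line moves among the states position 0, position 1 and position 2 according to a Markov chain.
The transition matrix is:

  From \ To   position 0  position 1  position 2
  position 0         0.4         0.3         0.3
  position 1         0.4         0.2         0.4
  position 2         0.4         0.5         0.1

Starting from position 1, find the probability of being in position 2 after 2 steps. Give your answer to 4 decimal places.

0.2400

Sum over the intermediate state after 1 step:
P = P(position 1→position 0)·P(position 0→position 2) + P(position 1→position 1)·P(position 1→position 2) + P(position 1→position 2)·P(position 2→position 2)
  = 0.4×0.3 + 0.2×0.4 + 0.4×0.1
  = 0.1200 + 0.0800 + 0.0400 = 0.2400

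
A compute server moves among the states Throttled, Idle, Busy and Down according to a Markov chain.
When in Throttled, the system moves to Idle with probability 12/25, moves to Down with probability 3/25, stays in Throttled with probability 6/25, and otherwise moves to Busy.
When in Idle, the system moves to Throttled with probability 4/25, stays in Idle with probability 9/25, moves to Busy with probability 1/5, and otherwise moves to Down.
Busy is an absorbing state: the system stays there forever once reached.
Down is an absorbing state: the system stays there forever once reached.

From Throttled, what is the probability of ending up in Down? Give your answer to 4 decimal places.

Let h(s) be the probability of absorption at Down starting from transient state s. Then h(Down) = 1 and h(Busy) = 0. By first-step analysis:
h(Throttled) = 0.24·h(Throttled) + 0.48·h(Idle) + 0.16·0 + 0.12·1
h(Idle) = 0.16·h(Throttled) + 0.36·h(Idle) + 0.2·0 + 0.28·1
Solving: h(Throttled) = 0.5156, h(Idle) = 0.5664.
Starting from Throttled, the probability is 0.5156.

0.5156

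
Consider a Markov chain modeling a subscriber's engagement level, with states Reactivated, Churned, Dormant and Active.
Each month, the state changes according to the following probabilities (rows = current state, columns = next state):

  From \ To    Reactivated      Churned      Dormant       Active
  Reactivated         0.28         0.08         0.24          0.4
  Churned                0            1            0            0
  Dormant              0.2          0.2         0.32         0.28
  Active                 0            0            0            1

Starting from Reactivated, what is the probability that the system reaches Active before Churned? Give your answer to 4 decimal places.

Let h(s) be the probability of absorption at Active starting from transient state s. Then h(Active) = 1 and h(Churned) = 0. By first-step analysis:
h(Reactivated) = 0.28·h(Reactivated) + 0.08·0 + 0.24·h(Dormant) + 0.4·1
h(Dormant) = 0.2·h(Reactivated) + 0.2·0 + 0.32·h(Dormant) + 0.28·1
Solving: h(Reactivated) = 0.7681, h(Dormant) = 0.6377.
Starting from Reactivated, the probability is 0.7681.

0.7681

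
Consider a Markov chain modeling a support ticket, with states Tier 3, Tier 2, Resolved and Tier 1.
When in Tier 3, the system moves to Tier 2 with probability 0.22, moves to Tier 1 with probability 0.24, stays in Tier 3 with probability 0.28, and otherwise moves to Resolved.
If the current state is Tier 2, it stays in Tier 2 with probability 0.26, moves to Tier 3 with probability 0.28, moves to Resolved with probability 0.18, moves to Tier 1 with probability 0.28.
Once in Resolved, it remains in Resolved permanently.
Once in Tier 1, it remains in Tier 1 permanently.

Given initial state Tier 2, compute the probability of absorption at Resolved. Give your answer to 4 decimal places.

Let h(s) be the probability of absorption at Resolved starting from transient state s. Then h(Resolved) = 1 and h(Tier 1) = 0. By first-step analysis:
h(Tier 3) = 0.28·h(Tier 3) + 0.22·h(Tier 2) + 0.26·1 + 0.24·0
h(Tier 2) = 0.28·h(Tier 3) + 0.26·h(Tier 2) + 0.18·1 + 0.28·0
Solving: h(Tier 3) = 0.4924, h(Tier 2) = 0.4295.
Starting from Tier 2, the probability is 0.4295.

0.4295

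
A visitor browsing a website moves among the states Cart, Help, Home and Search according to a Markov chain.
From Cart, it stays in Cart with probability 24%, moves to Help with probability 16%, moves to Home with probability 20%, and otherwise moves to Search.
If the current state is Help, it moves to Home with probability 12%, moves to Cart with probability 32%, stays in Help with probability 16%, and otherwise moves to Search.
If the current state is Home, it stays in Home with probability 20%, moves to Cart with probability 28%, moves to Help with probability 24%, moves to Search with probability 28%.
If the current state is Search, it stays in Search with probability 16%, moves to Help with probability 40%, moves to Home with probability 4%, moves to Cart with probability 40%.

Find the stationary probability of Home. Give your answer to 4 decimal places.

Let the stationary distribution be π with π = πP and π_1 + π_2 + π_3 + π_4 = 1.
π_1 = 0.24·π_1 + 0.32·π_2 + 0.28·π_3 + 0.4·π_4
π_2 = 0.16·π_1 + 0.16·π_2 + 0.24·π_3 + 0.4·π_4
π_3 = 0.2·π_1 + 0.12·π_2 + 0.2·π_3 + 0.04·π_4
Solving with the normalization constraint gives π = (0.3144, 0.2448, 0.1308, 0.3099).
So the stationary probability of Home is 0.1308.

0.1308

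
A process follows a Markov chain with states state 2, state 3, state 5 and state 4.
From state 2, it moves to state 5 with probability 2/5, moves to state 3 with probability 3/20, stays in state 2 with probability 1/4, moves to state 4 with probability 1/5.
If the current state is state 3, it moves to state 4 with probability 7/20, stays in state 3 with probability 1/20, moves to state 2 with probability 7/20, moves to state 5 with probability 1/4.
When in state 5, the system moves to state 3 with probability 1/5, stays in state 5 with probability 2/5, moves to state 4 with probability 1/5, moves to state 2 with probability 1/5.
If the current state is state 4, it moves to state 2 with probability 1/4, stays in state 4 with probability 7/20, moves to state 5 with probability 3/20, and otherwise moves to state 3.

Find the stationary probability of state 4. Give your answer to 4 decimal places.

Let the stationary distribution be π with π = πP and π_1 + π_2 + π_3 + π_4 = 1.
π_1 = 0.25·π_1 + 0.35·π_2 + 0.2·π_3 + 0.25·π_4
π_2 = 0.15·π_1 + 0.05·π_2 + 0.2·π_3 + 0.25·π_4
π_3 = 0.4·π_1 + 0.25·π_2 + 0.4·π_3 + 0.15·π_4
Solving with the normalization constraint gives π = (0.2521, 0.1745, 0.3073, 0.2661).
So the stationary probability of state 4 is 0.2661.

0.2661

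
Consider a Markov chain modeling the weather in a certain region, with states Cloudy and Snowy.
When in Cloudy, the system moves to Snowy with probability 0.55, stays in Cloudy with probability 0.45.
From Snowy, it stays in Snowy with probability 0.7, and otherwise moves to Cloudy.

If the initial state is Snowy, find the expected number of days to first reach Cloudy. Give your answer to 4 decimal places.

Let t(s) be the expected number of days to first reach Cloudy from state s, with t(Cloudy) = 0. Conditioning on the first day:
t(Snowy) = 1 + 0.7·t(Snowy)
Solving: t(Snowy) = 3.3333.
Expected days from Snowy to Cloudy: 3.3333.

3.3333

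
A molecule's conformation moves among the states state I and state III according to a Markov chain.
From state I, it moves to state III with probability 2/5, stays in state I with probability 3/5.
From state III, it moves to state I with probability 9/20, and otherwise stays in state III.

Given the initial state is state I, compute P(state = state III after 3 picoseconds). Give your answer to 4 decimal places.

Propagate the distribution vector 3 picoseconds from state I.
After 0 picoseconds: (1.0000, 0.0000)
After 1 picosecond: (0.6000, 0.4000)
After 2 picoseconds: (0.5400, 0.4600)
After 3 picoseconds: (0.5310, 0.4690)
P(in state III after 3 picoseconds) = 0.4690

0.4690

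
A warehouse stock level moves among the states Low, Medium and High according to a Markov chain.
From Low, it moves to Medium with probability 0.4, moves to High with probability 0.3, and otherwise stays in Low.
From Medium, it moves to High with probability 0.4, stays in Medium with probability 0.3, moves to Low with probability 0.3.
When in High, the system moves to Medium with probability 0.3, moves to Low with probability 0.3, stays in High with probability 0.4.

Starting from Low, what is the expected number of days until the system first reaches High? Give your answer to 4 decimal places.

2.9730

Let t(s) be the expected number of days to first reach High from state s, with t(High) = 0. Conditioning on the first day:
t(Low) = 1 + 0.3·t(Low) + 0.4·t(Medium)
t(Medium) = 1 + 0.3·t(Low) + 0.3·t(Medium)
Solving: t(Low) = 2.9730, t(Medium) = 2.7027.
Expected days from Low to High: 2.9730.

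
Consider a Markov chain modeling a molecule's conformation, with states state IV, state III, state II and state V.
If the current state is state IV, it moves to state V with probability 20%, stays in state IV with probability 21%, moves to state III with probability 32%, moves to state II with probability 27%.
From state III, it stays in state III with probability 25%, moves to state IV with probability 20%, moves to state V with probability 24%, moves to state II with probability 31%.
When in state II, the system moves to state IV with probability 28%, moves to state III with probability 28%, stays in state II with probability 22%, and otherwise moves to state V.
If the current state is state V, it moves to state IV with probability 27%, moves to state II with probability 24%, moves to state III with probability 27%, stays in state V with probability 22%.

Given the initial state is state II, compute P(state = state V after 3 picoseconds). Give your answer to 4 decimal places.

0.2209

Propagate the distribution vector 3 picoseconds from state II.
After 0 picoseconds: (0.0000, 0.0000, 1.0000, 0.0000)
After 1 picosecond: (0.2800, 0.2800, 0.2200, 0.2200)
After 2 picoseconds: (0.2358, 0.2806, 0.2636, 0.2200)
After 3 picoseconds: (0.2388, 0.2788, 0.2614, 0.2209)
P(in state V after 3 picoseconds) = 0.2209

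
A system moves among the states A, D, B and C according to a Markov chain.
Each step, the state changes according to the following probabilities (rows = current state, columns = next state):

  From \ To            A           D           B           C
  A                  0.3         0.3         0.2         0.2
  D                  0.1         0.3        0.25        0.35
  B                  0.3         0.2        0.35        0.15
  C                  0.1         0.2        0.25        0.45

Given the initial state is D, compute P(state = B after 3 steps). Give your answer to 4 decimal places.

Propagate the distribution vector 3 steps from D.
After 0 steps: (0.0000, 1.0000, 0.0000, 0.0000)
After 1 step: (0.1000, 0.3000, 0.2500, 0.3500)
After 2 steps: (0.1700, 0.2400, 0.2700, 0.3200)
After 3 steps: (0.1880, 0.2410, 0.2685, 0.3025)
P(in B after 3 steps) = 0.2685

0.2685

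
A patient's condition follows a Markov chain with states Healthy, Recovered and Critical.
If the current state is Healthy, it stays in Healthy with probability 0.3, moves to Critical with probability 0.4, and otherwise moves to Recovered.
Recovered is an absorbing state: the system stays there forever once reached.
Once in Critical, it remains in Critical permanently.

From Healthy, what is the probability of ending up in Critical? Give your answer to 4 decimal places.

0.5714

Let h(s) be the probability of absorption at Critical starting from transient state s. Then h(Critical) = 1 and h(Recovered) = 0. By first-step analysis:
h(Healthy) = 0.3·h(Healthy) + 0.3·0 + 0.4·1
Solving: h(Healthy) = 0.5714.
Starting from Healthy, the probability is 0.5714.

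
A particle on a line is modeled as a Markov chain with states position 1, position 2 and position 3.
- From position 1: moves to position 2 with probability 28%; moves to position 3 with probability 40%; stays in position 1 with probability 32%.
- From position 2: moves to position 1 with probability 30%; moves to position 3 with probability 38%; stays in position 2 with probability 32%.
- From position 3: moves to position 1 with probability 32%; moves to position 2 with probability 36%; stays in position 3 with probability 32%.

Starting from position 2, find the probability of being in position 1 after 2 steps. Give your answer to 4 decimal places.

0.3136

Sum over the intermediate state after 1 step:
P = P(position 2→position 1)·P(position 1→position 1) + P(position 2→position 2)·P(position 2→position 1) + P(position 2→position 3)·P(position 3→position 1)
  = 0.3×0.32 + 0.32×0.3 + 0.38×0.32
  = 0.0960 + 0.0960 + 0.1216 = 0.3136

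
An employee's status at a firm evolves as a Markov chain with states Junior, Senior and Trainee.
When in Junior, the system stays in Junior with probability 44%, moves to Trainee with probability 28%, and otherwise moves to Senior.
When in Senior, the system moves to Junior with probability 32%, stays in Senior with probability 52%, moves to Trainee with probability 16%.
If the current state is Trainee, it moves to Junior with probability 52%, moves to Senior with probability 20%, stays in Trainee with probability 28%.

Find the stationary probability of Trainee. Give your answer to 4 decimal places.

0.2388

Let the stationary distribution be π with π = πP and π_1 + π_2 + π_3 = 1.
π_1 = 0.44·π_1 + 0.32·π_2 + 0.52·π_3
π_2 = 0.28·π_1 + 0.52·π_2 + 0.2·π_3
Solving with the normalization constraint gives π = (0.4179, 0.3433, 0.2388).
So the stationary probability of Trainee is 0.2388.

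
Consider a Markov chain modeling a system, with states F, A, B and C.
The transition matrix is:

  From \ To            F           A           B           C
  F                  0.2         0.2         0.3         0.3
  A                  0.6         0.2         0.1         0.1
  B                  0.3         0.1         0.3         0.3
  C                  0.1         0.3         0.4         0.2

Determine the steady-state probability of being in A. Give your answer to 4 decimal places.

0.1953

Let the stationary distribution be π with π = πP and π_1 + π_2 + π_3 + π_4 = 1.
π_1 = 0.2·π_1 + 0.6·π_2 + 0.3·π_3 + 0.1·π_4
π_2 = 0.2·π_1 + 0.2·π_2 + 0.1·π_3 + 0.3·π_4
π_3 = 0.3·π_1 + 0.1·π_2 + 0.3·π_3 + 0.4·π_4
Solving with the normalization constraint gives π = (0.2828, 0.1953, 0.2847, 0.2372).
So the stationary probability of A is 0.1953.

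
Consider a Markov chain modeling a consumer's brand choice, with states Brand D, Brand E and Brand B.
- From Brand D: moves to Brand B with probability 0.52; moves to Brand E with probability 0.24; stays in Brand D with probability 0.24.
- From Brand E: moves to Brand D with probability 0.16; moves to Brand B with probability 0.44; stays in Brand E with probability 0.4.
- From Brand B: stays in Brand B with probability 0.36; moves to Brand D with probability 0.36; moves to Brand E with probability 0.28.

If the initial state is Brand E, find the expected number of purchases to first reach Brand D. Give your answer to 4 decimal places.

4.1411

Let t(s) be the expected number of purchases to first reach Brand D from state s, with t(Brand D) = 0. Conditioning on the first purchase:
t(Brand E) = 1 + 0.4·t(Brand E) + 0.44·t(Brand B)
t(Brand B) = 1 + 0.28·t(Brand E) + 0.36·t(Brand B)
Solving: t(Brand E) = 4.1411, t(Brand B) = 3.3742.
Expected purchases from Brand E to Brand D: 4.1411.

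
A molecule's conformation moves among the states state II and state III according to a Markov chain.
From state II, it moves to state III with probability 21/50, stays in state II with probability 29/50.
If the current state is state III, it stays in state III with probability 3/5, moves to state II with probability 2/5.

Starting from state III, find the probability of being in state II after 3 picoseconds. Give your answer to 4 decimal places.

Propagate the distribution vector 3 picoseconds from state III.
After 0 picoseconds: (0.0000, 1.0000)
After 1 picosecond: (0.4000, 0.6000)
After 2 picoseconds: (0.4720, 0.5280)
After 3 picoseconds: (0.4850, 0.5150)
P(in state II after 3 picoseconds) = 0.4850

0.4850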